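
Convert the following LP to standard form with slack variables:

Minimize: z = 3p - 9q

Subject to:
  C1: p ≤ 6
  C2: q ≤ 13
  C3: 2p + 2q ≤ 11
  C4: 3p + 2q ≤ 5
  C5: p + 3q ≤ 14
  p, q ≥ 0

min z = 3p - 9q

s.t.
  p + s1 = 6
  q + s2 = 13
  2p + 2q + s3 = 11
  3p + 2q + s4 = 5
  p + 3q + s5 = 14
  p, q, s1, s2, s3, s4, s5 ≥ 0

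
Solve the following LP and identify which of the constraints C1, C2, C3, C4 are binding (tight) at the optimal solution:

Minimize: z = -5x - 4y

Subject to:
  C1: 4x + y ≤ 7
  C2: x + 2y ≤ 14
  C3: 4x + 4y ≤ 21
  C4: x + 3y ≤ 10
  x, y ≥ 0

At x = 1, y = 3, compute slack b - a·x for each constraint:
  C1: 7 − 7 = 0  (binding)
  C2: 14 − 7 = 7  (slack)
  C3: 21 − 16 = 5  (slack)
  C4: 10 − 10 = 0  (binding)

Optimal: x = 1, y = 3
Binding: C1, C4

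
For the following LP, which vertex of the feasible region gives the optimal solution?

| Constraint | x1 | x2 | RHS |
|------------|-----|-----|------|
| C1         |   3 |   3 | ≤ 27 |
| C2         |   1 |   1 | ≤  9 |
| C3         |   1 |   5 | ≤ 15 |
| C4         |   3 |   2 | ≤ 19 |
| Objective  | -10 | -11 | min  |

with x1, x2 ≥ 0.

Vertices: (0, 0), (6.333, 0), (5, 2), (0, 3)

Evaluate the objective at each vertex of the feasible region:
  z(0, 0) = 0
  z(6.333, 0) = -63.33
  z(5, 2) = -72  ←
  z(0, 3) = -33
The minimum is at x1 = 5, x2 = 2.

(5, 2)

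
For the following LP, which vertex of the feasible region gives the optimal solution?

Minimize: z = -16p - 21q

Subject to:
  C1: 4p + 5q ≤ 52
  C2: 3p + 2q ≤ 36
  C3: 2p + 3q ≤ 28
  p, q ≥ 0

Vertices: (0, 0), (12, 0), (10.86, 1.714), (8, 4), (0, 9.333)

Evaluate the objective at each vertex of the feasible region:
  z(0, 0) = 0
  z(12, 0) = -192
  z(10.86, 1.714) = -209.7
  z(8, 4) = -212  ←
  z(0, 9.333) = -196
The minimum is at p = 8, q = 4.

(8, 4)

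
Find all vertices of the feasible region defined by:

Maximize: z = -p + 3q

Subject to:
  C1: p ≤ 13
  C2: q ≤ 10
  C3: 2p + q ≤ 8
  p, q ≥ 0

(0, 0), (4, 0), (0, 8)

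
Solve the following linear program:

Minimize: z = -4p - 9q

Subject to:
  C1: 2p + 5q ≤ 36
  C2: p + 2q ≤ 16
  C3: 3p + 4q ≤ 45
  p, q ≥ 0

Evaluate the objective at each vertex of the feasible region:
  z(0, 0) = 0
  z(15, 0) = -60
  z(13, 1.5) = -65.5
  z(8, 4) = -68  ←
  z(0, 7.2) = -64.8
The minimum is at p = 8, q = 4.

p = 8, q = 4, z = -68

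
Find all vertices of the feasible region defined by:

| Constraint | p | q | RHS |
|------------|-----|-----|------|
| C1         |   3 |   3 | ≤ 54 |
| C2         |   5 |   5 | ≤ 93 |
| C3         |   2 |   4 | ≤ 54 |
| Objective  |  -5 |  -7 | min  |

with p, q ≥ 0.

(0, 0), (18, 0), (9, 9), (0, 13.5)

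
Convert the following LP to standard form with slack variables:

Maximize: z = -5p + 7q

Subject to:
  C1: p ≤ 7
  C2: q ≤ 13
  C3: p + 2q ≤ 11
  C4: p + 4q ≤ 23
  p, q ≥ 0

max z = -5p + 7q

s.t.
  p + s1 = 7
  q + s2 = 13
  p + 2q + s3 = 11
  p + 4q + s4 = 23
  p, q, s1, s2, s3, s4 ≥ 0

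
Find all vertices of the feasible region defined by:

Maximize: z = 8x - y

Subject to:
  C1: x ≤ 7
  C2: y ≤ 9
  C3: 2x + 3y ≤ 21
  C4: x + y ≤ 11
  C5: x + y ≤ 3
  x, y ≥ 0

(0, 0), (3, 0), (0, 3)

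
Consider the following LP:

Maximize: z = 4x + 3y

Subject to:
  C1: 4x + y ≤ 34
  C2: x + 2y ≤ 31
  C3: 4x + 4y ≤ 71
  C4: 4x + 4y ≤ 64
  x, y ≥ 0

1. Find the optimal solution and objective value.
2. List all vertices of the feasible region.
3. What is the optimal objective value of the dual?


1. x = 6, y = 10, z = 54
2. (0, 0), (8.5, 0), (6, 10), (1, 15), (0, 15.5)
3. 54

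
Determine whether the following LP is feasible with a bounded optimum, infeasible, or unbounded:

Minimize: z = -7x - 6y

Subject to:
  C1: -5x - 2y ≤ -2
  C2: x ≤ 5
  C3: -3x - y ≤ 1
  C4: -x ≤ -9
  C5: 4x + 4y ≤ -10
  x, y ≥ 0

Infeasible (no feasible solution exists)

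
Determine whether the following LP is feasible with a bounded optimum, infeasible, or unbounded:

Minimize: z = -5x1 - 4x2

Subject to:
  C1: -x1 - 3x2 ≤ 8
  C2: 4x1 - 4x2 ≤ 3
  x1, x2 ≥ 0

Unbounded (objective can decrease without bound)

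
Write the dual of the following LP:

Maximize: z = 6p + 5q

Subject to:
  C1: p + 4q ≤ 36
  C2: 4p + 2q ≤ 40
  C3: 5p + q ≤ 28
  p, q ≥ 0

Primal max cᵀx s.t. Ax ≤ b, x ≥ 0  →  Dual min bᵀy s.t. Aᵀy ≥ c, y ≥ 0.

Minimize: z = 36y1 + 40y2 + 28y3

Subject to:
  y1 + 4y2 + 5y3 ≥ 6
  4y1 + 2y2 + y3 ≥ 5
  y1, y2, y3 ≥ 0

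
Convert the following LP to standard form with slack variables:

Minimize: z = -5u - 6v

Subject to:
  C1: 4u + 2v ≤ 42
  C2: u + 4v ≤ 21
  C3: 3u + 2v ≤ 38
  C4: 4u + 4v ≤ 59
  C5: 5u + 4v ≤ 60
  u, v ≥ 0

min z = -5u - 6v

s.t.
  4u + 2v + s1 = 42
  u + 4v + s2 = 21
  3u + 2v + s3 = 38
  4u + 4v + s4 = 59
  5u + 4v + s5 = 60
  u, v, s1, s2, s3, s4, s5 ≥ 0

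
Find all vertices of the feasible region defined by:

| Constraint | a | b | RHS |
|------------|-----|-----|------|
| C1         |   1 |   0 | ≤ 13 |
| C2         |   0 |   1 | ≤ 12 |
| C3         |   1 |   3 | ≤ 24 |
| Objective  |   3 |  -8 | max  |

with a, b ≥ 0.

(0, 0), (13, 0), (13, 3.667), (0, 8)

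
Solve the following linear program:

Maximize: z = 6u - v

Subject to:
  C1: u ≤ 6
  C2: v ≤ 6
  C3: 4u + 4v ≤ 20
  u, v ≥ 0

Evaluate the objective at each vertex of the feasible region:
  z(0, 0) = 0
  z(5, 0) = 30  ←
  z(0, 5) = -5
The maximum is at u = 5, v = 0.

u = 5, v = 0, z = 30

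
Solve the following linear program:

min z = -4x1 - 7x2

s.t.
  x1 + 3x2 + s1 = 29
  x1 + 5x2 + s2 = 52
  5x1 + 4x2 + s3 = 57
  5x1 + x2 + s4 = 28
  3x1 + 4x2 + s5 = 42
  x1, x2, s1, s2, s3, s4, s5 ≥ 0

Evaluate the objective at each vertex of the feasible region:
  z(0, 0) = 0
  z(5.6, 0) = -22.4
  z(4.118, 7.412) = -68.35
  z(2, 9) = -71  ←
  z(0, 9.667) = -67.67
The minimum is at x1 = 2, x2 = 9.

x1 = 2, x2 = 9, z = -71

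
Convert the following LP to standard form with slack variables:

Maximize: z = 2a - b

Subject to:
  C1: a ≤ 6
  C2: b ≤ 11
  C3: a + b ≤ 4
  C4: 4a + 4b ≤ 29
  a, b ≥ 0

max z = 2a - b

s.t.
  a + s1 = 6
  b + s2 = 11
  a + b + s3 = 4
  4a + 4b + s4 = 29
  a, b, s1, s2, s3, s4 ≥ 0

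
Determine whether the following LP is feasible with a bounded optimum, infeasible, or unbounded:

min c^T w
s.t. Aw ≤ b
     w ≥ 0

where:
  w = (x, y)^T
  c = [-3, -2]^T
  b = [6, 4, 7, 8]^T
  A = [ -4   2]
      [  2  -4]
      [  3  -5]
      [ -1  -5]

Unbounded (objective can decrease without bound)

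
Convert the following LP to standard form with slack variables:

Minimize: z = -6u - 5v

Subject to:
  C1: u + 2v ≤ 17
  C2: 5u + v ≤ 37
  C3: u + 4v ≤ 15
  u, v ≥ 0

min z = -6u - 5v

s.t.
  u + 2v + s1 = 17
  5u + v + s2 = 37
  u + 4v + s3 = 15
  u, v, s1, s2, s3 ≥ 0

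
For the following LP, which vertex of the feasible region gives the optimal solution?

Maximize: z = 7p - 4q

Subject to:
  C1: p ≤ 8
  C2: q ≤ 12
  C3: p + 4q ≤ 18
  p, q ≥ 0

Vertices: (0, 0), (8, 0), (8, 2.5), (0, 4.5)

Evaluate the objective at each vertex of the feasible region:
  z(0, 0) = 0
  z(8, 0) = 56  ←
  z(8, 2.5) = 46
  z(0, 4.5) = -18
The maximum is at p = 8, q = 0.

(8, 0)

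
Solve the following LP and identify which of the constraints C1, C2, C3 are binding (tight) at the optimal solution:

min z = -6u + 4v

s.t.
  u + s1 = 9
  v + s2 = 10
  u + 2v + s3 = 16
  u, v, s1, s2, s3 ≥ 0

At u = 9, v = 0, compute slack b - a·x for each constraint:
  C1: 9 − 9 = 0  (binding)
  C2: 10 − 0 = 10  (slack)
  C3: 16 − 9 = 7  (slack)

Optimal: u = 9, v = 0
Binding: C1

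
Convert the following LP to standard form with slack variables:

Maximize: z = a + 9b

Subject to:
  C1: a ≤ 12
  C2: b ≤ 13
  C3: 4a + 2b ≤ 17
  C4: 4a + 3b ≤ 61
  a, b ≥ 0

max z = a + 9b

s.t.
  a + s1 = 12
  b + s2 = 13
  4a + 2b + s3 = 17
  4a + 3b + s4 = 61
  a, b, s1, s2, s3, s4 ≥ 0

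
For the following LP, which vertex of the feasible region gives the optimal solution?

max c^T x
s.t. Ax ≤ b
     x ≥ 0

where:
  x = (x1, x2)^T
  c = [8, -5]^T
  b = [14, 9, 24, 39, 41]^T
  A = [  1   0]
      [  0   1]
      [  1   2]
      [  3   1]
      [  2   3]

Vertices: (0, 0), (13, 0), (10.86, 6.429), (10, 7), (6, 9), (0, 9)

Evaluate the objective at each vertex of the feasible region:
  z(0, 0) = 0
  z(13, 0) = 104  ←
  z(10.86, 6.429) = 54.71
  z(10, 7) = 45
  z(6, 9) = 3
  z(0, 9) = -45
The maximum is at x1 = 13, x2 = 0.

(13, 0)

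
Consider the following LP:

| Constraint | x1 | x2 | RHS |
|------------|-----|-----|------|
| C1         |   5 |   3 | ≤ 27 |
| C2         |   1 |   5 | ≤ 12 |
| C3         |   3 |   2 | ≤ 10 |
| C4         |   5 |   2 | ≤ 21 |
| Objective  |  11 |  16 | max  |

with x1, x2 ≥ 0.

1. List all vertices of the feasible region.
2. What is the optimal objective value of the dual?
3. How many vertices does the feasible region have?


1. (0, 0), (3.333, 0), (2, 2), (0, 2.4)
2. 54
3. 4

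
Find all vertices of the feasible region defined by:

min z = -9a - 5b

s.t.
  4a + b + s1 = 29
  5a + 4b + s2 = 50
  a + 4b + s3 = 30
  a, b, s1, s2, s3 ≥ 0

(0, 0), (7.25, 0), (6, 5), (5, 6.25), (0, 7.5)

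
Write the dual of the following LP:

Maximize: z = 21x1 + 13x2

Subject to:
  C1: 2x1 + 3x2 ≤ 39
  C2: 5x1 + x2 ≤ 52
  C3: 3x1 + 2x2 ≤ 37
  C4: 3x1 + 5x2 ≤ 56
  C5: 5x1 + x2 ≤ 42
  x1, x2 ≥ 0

Primal max cᵀx s.t. Ax ≤ b, x ≥ 0  →  Dual min bᵀy s.t. Aᵀy ≥ c, y ≥ 0.

Minimize: z = 39y1 + 52y2 + 37y3 + 56y4 + 42y5

Subject to:
  2y1 + 5y2 + 3y3 + 3y4 + 5y5 ≥ 21
  3y1 + y2 + 2y3 + 5y4 + y5 ≥ 13
  y1, y2, y3, y4, y5 ≥ 0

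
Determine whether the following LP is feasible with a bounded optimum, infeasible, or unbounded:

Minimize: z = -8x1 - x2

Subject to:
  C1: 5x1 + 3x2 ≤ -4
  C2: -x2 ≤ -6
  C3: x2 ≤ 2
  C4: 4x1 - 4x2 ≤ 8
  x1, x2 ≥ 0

Infeasible (no feasible solution exists)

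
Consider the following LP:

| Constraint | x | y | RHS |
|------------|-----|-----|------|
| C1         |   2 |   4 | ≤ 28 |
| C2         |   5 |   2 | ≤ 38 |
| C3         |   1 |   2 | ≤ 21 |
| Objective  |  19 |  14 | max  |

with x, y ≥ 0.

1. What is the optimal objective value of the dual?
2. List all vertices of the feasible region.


1. 170
2. (0, 0), (7.6, 0), (6, 4), (0, 7)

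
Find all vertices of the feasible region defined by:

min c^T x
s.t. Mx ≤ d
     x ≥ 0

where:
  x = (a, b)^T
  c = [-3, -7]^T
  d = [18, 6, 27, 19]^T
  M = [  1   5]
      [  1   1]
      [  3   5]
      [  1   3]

(0, 0), (6, 0), (3, 3), (0, 3.6)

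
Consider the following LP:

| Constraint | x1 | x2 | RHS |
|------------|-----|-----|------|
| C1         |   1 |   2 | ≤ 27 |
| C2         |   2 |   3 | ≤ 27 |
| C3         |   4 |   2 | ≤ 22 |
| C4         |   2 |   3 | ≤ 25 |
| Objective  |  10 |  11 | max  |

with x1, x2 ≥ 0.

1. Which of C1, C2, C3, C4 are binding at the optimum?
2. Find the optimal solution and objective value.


1. C3, C4
2. x1 = 2, x2 = 7, z = 97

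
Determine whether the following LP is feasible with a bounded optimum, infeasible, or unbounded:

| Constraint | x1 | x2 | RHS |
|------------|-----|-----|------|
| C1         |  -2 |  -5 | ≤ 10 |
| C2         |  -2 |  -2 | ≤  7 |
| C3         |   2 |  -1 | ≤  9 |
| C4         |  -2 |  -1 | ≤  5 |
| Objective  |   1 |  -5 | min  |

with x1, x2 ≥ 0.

Unbounded (objective can decrease without bound)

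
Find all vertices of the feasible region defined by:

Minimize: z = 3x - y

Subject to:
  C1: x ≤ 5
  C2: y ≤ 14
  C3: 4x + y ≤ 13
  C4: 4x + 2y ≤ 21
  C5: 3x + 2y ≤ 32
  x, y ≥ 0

(0, 0), (3.25, 0), (1.25, 8), (0, 10.5)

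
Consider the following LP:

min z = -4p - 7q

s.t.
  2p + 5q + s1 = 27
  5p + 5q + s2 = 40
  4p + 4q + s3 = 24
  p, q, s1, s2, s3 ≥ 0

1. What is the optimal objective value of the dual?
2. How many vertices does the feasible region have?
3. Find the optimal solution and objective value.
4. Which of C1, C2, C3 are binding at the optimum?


1. -39
2. 4
3. p = 1, q = 5, z = -39
4. C1, C3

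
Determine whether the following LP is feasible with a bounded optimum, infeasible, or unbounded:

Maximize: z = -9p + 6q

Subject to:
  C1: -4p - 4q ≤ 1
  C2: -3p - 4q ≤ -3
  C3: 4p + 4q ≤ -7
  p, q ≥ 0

Infeasible (no feasible solution exists)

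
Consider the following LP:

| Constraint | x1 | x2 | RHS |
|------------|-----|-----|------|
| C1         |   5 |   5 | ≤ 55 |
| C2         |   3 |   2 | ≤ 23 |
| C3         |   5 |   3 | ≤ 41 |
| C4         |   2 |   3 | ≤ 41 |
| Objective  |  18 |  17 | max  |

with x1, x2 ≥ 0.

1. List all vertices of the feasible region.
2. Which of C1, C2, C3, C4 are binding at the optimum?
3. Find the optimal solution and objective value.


1. (0, 0), (7.667, 0), (1, 10), (0, 11)
2. C1, C2
3. x1 = 1, x2 = 10, z = 188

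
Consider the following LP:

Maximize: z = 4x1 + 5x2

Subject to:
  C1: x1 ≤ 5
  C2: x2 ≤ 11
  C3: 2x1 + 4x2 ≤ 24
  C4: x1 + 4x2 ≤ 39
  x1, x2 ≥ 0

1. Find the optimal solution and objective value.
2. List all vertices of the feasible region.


1. x1 = 5, x2 = 3.5, z = 37.5
2. (0, 0), (5, 0), (5, 3.5), (0, 6)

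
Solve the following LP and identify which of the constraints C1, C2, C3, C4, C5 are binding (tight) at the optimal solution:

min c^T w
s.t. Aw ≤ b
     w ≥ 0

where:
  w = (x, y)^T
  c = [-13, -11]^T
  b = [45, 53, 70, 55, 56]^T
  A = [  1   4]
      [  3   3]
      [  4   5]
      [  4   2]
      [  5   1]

At x = 10, y = 6, compute slack b - a·x for each constraint:
  C1: 45 − 34 = 11  (slack)
  C2: 53 − 48 = 5  (slack)
  C3: 70 − 70 = 0  (binding)
  C4: 55 − 52 = 3  (slack)
  C5: 56 − 56 = 0  (binding)

Optimal: x = 10, y = 6
Binding: C3, C5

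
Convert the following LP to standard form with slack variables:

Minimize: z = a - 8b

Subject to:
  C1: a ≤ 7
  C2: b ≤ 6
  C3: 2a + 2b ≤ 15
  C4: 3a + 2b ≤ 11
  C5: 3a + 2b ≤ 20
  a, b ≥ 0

min z = a - 8b

s.t.
  a + s1 = 7
  b + s2 = 6
  2a + 2b + s3 = 15
  3a + 2b + s4 = 11
  3a + 2b + s5 = 20
  a, b, s1, s2, s3, s4, s5 ≥ 0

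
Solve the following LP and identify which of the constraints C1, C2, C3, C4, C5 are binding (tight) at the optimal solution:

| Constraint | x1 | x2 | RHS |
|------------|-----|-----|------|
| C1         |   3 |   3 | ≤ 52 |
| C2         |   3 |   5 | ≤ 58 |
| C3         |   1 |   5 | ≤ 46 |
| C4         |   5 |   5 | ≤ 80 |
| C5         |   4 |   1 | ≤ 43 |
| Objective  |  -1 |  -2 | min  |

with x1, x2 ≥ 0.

At x1 = 6, x2 = 8, compute slack b - a·x for each constraint:
  C1: 52 − 42 = 10  (slack)
  C2: 58 − 58 = 0  (binding)
  C3: 46 − 46 = 0  (binding)
  C4: 80 − 70 = 10  (slack)
  C5: 43 − 32 = 11  (slack)

Optimal: x1 = 6, x2 = 8
Binding: C2, C3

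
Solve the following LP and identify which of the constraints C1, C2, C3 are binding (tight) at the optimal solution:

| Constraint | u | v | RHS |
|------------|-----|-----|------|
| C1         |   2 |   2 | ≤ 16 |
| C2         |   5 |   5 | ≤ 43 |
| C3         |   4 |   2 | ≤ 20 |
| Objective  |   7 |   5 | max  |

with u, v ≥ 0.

At u = 2, v = 6, compute slack b - a·x for each constraint:
  C1: 16 − 16 = 0  (binding)
  C2: 43 − 40 = 3  (slack)
  C3: 20 − 20 = 0  (binding)

Optimal: u = 2, v = 6
Binding: C1, C3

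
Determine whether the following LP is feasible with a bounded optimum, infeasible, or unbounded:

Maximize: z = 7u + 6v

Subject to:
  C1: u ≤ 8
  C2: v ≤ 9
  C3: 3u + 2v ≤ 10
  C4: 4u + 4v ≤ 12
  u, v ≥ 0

Feasible with a bounded optimal solution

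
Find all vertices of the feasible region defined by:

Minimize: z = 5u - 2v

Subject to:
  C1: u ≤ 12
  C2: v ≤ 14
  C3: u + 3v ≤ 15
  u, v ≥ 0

(0, 0), (12, 0), (12, 1), (0, 5)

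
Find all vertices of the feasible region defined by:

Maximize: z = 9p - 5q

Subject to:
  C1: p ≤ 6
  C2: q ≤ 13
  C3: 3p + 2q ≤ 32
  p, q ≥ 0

(0, 0), (6, 0), (6, 7), (2, 13), (0, 13)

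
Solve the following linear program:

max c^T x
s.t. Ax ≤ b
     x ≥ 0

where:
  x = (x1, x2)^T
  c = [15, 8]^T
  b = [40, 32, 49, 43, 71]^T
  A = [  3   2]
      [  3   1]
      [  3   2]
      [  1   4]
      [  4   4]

Evaluate the objective at each vertex of the feasible region:
  z(0, 0) = 0
  z(10.67, 0) = 160
  z(8, 8) = 184  ←
  z(7.4, 8.9) = 182.2
  z(0, 10.75) = 86
The maximum is at x1 = 8, x2 = 8.

x1 = 8, x2 = 8, z = 184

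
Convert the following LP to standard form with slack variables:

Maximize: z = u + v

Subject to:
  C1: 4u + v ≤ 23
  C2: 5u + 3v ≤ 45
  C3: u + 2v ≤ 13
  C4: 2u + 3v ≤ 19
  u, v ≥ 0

max z = u + v

s.t.
  4u + v + s1 = 23
  5u + 3v + s2 = 45
  u + 2v + s3 = 13
  2u + 3v + s4 = 19
  u, v, s1, s2, s3, s4 ≥ 0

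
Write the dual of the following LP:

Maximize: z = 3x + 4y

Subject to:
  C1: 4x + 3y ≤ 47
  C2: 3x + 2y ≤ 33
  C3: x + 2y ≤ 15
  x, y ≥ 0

Primal max cᵀx s.t. Ax ≤ b, x ≥ 0  →  Dual min bᵀy s.t. Aᵀy ≥ c, y ≥ 0.

Minimize: z = 47y1 + 33y2 + 15y3

Subject to:
  4y1 + 3y2 + y3 ≥ 3
  3y1 + 2y2 + 2y3 ≥ 4
  y1, y2, y3 ≥ 0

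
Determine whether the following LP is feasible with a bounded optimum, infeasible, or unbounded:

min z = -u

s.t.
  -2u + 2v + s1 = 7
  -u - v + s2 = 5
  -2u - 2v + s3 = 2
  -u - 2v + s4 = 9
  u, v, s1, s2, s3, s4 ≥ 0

Unbounded (objective can decrease without bound)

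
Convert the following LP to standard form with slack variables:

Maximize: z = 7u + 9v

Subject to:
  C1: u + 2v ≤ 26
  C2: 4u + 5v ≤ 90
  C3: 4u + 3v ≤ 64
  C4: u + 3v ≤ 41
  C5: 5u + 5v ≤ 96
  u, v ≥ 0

max z = 7u + 9v

s.t.
  u + 2v + s1 = 26
  4u + 5v + s2 = 90
  4u + 3v + s3 = 64
  u + 3v + s4 = 41
  5u + 5v + s5 = 96
  u, v, s1, s2, s3, s4, s5 ≥ 0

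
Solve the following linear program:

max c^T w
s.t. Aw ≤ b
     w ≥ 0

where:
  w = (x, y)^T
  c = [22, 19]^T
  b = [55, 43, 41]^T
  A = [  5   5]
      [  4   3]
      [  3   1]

Evaluate the objective at each vertex of the feasible region:
  z(0, 0) = 0
  z(10.75, 0) = 236.5
  z(10, 1) = 239  ←
  z(0, 11) = 209
The maximum is at x = 10, y = 1.

x = 10, y = 1, z = 239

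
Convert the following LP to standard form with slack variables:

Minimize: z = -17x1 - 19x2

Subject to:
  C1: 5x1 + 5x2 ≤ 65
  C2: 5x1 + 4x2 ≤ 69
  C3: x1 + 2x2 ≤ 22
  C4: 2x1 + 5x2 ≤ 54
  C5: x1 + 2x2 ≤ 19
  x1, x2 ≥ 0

min z = -17x1 - 19x2

s.t.
  5x1 + 5x2 + s1 = 65
  5x1 + 4x2 + s2 = 69
  x1 + 2x2 + s3 = 22
  2x1 + 5x2 + s4 = 54
  x1 + 2x2 + s5 = 19
  x1, x2, s1, s2, s3, s4, s5 ≥ 0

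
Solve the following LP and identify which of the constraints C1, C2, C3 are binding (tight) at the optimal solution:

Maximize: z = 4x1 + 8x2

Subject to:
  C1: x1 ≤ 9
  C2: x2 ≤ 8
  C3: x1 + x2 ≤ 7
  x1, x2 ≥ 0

At x1 = 0, x2 = 7, compute slack b - a·x for each constraint:
  C1: 9 − 0 = 9  (slack)
  C2: 8 − 7 = 1  (slack)
  C3: 7 − 7 = 0  (binding)

Optimal: x1 = 0, x2 = 7
Binding: C3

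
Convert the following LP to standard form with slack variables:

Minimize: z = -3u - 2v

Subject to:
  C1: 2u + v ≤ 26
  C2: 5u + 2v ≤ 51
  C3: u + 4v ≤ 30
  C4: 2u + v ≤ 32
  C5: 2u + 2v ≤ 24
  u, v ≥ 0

min z = -3u - 2v

s.t.
  2u + v + s1 = 26
  5u + 2v + s2 = 51
  u + 4v + s3 = 30
  2u + v + s4 = 32
  2u + 2v + s5 = 24
  u, v, s1, s2, s3, s4, s5 ≥ 0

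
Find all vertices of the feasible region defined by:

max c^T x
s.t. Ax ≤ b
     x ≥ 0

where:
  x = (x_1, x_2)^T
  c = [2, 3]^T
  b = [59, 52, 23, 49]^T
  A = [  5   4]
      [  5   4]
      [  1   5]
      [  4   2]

(0, 0), (10.4, 0), (8, 3), (0, 4.6)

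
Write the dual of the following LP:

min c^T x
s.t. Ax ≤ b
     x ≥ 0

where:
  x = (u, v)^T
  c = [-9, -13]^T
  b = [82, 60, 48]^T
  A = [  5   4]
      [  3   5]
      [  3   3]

Primal min cᵀx s.t. Ax ≤ b, x ≥ 0  →  Dual max −bᵀy s.t. Aᵀy ≥ −c, y ≥ 0.

Maximize: z = -82y1 - 60y2 - 48y3

Subject to:
  5y1 + 3y2 + 3y3 ≥ 9
  4y1 + 5y2 + 3y3 ≥ 13
  y1, y2, y3 ≥ 0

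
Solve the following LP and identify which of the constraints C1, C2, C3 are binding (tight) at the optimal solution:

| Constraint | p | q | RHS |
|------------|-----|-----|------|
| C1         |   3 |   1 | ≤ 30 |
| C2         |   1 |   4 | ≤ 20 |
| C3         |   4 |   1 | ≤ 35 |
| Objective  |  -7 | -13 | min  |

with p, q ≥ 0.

At p = 8, q = 3, compute slack b - a·x for each constraint:
  C1: 30 − 27 = 3  (slack)
  C2: 20 − 20 = 0  (binding)
  C3: 35 − 35 = 0  (binding)

Optimal: p = 8, q = 3
Binding: C2, C3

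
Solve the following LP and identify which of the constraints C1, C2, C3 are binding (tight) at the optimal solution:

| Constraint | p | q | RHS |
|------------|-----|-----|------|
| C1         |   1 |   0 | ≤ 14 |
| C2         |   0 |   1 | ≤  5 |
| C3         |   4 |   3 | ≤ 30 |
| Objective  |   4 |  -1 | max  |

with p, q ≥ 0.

At p = 7.5, q = 0, compute slack b - a·x for each constraint:
  C1: 14 − 7.5 = 6.5  (slack)
  C2: 5 − 0 = 5  (slack)
  C3: 30 − 30 = 0  (binding)

Optimal: p = 7.5, q = 0
Binding: C3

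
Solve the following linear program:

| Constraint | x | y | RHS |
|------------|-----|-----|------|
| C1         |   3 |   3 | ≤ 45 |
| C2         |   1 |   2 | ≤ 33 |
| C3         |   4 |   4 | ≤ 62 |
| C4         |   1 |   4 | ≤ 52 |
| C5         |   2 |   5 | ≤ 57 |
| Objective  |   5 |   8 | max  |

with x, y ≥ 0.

Evaluate the objective at each vertex of the feasible region:
  z(0, 0) = 0
  z(15, 0) = 75
  z(6, 9) = 102  ←
  z(0, 11.4) = 91.2
The maximum is at x = 6, y = 9.

x = 6, y = 9, z = 102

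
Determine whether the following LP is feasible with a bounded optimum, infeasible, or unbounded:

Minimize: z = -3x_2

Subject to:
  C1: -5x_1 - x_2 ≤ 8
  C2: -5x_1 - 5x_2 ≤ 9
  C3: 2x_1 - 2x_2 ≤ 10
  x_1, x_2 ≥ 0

Unbounded (objective can decrease without bound)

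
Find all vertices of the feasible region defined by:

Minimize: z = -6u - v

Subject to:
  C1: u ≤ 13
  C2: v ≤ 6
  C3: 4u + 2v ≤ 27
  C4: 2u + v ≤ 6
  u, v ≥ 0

(0, 0), (3, 0), (0, 6)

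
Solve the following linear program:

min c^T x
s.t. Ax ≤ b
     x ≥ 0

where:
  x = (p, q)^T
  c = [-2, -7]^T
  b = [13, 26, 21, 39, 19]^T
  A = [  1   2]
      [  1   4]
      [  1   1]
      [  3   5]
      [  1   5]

Evaluate the objective at each vertex of the feasible region:
  z(0, 0) = 0
  z(13, 0) = -26
  z(9, 2) = -32  ←
  z(0, 3.8) = -26.6
The minimum is at p = 9, q = 2.

p = 9, q = 2, z = -32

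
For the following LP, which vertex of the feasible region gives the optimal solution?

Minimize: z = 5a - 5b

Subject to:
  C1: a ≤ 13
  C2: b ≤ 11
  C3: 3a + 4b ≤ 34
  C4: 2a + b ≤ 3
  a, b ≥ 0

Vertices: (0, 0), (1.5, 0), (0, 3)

Evaluate the objective at each vertex of the feasible region:
  z(0, 0) = 0
  z(1.5, 0) = 7.5
  z(0, 3) = -15  ←
The minimum is at a = 0, b = 3.

(0, 3)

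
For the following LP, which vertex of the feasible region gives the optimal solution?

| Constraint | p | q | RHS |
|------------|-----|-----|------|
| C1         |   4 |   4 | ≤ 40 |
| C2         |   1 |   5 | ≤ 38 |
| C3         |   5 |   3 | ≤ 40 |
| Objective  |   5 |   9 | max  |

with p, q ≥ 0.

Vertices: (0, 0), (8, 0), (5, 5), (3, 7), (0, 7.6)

Evaluate the objective at each vertex of the feasible region:
  z(0, 0) = 0
  z(8, 0) = 40
  z(5, 5) = 70
  z(3, 7) = 78  ←
  z(0, 7.6) = 68.4
The maximum is at p = 3, q = 7.

(3, 7)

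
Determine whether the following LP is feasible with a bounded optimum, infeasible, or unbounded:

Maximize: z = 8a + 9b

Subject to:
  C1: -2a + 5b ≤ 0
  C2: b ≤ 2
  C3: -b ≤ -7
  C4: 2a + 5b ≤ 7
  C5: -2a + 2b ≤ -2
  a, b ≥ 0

Infeasible (no feasible solution exists)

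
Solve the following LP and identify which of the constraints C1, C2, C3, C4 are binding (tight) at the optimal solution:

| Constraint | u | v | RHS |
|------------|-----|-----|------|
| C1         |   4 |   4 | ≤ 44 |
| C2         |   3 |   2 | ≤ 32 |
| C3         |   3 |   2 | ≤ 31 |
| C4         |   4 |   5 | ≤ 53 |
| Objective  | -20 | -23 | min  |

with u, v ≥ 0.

At u = 2, v = 9, compute slack b - a·x for each constraint:
  C1: 44 − 44 = 0  (binding)
  C2: 32 − 24 = 8  (slack)
  C3: 31 − 24 = 7  (slack)
  C4: 53 − 53 = 0  (binding)

Optimal: u = 2, v = 9
Binding: C1, C4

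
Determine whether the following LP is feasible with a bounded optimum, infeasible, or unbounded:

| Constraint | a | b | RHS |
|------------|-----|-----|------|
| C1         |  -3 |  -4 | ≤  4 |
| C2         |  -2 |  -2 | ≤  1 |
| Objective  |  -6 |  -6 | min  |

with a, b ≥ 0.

Unbounded (objective can decrease without bound)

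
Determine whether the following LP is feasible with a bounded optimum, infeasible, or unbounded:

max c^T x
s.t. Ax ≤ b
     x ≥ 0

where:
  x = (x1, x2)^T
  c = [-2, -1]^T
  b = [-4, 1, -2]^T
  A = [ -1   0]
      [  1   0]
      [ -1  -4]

Infeasible (no feasible solution exists)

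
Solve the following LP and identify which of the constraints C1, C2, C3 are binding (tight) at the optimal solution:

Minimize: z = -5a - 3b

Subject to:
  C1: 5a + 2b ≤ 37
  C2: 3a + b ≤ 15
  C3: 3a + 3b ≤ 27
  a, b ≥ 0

At a = 3, b = 6, compute slack b - a·x for each constraint:
  C1: 37 − 27 = 10  (slack)
  C2: 15 − 15 = 0  (binding)
  C3: 27 − 27 = 0  (binding)

Optimal: a = 3, b = 6
Binding: C2, C3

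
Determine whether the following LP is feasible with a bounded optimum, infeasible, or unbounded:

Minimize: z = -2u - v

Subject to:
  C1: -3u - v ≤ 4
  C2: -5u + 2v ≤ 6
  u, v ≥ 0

Unbounded (objective can decrease without bound)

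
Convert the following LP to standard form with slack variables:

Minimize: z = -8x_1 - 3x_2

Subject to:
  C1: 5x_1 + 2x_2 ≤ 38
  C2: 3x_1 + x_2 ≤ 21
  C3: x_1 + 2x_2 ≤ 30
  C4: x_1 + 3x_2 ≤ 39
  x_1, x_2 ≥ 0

min z = -8x_1 - 3x_2

s.t.
  5x_1 + 2x_2 + s1 = 38
  3x_1 + x_2 + s2 = 21
  x_1 + 2x_2 + s3 = 30
  x_1 + 3x_2 + s4 = 39
  x_1, x_2, s1, s2, s3, s4 ≥ 0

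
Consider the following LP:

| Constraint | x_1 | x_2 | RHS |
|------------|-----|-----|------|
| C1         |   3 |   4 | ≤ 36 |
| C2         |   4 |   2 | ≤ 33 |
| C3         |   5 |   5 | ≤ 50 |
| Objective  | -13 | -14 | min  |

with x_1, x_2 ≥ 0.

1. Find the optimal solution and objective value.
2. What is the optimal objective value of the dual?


1. x_1 = 4, x_2 = 6, z = -136
2. -136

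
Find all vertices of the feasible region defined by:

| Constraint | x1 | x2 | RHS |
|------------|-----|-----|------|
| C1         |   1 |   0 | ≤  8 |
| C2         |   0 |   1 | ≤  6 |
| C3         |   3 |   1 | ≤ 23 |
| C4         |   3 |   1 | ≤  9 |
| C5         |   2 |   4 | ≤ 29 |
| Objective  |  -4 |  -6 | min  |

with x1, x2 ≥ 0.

(0, 0), (3, 0), (1, 6), (0, 6)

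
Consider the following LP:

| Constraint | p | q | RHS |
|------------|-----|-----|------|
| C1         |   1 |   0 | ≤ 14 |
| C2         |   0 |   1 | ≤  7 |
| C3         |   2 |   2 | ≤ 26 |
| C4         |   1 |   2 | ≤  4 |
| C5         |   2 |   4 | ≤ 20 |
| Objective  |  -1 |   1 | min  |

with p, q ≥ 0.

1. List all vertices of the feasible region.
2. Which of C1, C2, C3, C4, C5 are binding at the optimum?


1. (0, 0), (4, 0), (0, 2)
2. C4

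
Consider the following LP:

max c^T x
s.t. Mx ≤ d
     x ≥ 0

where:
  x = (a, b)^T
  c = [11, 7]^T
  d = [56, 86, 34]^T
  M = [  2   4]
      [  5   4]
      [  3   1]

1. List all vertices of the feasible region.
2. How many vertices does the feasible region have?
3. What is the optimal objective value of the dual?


1. (0, 0), (11.33, 0), (8, 10), (0, 14)
2. 4
3. 158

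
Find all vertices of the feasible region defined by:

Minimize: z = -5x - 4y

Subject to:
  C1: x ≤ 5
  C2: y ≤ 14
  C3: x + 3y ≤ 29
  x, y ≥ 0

(0, 0), (5, 0), (5, 8), (0, 9.667)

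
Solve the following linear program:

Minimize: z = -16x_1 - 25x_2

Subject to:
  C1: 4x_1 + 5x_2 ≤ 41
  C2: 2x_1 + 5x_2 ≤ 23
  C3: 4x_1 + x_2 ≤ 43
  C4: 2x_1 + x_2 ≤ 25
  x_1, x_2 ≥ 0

Evaluate the objective at each vertex of the feasible region:
  z(0, 0) = 0
  z(10.25, 0) = -164
  z(9, 1) = -169  ←
  z(0, 4.6) = -115
The minimum is at x_1 = 9, x_2 = 1.

x_1 = 9, x_2 = 1, z = -169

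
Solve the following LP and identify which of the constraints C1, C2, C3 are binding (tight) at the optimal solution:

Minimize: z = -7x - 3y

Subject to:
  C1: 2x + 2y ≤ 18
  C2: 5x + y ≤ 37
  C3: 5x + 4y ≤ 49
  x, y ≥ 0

At x = 7, y = 2, compute slack b - a·x for each constraint:
  C1: 18 − 18 = 0  (binding)
  C2: 37 − 37 = 0  (binding)
  C3: 49 − 43 = 6  (slack)

Optimal: x = 7, y = 2
Binding: C1, C2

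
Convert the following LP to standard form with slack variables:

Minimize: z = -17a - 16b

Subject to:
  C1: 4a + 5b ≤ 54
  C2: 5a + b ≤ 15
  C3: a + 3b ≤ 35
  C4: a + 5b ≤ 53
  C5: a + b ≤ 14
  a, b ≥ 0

min z = -17a - 16b

s.t.
  4a + 5b + s1 = 54
  5a + b + s2 = 15
  a + 3b + s3 = 35
  a + 5b + s4 = 53
  a + b + s5 = 14
  a, b, s1, s2, s3, s4, s5 ≥ 0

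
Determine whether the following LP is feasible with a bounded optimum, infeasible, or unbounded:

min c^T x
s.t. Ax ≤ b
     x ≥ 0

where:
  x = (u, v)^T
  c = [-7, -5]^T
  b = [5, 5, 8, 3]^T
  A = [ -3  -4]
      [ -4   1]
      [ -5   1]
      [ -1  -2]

Unbounded (objective can decrease without bound)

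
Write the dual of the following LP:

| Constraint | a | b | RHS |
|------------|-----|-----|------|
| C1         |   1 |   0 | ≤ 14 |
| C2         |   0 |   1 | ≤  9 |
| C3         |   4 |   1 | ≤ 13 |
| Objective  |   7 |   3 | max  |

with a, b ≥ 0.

Primal max cᵀx s.t. Ax ≤ b, x ≥ 0  →  Dual min bᵀy s.t. Aᵀy ≥ c, y ≥ 0.

Minimize: z = 14y1 + 9y2 + 13y3

Subject to:
  y1 + 4y3 ≥ 7
  y2 + y3 ≥ 3
  y1, y2, y3 ≥ 0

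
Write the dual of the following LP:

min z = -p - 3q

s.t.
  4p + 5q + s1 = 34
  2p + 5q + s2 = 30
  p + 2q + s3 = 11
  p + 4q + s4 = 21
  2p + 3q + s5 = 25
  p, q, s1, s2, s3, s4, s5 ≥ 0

Primal min cᵀx s.t. Ax ≤ b, x ≥ 0  →  Dual max −bᵀy s.t. Aᵀy ≥ −c, y ≥ 0.

Maximize: z = -34y1 - 30y2 - 11y3 - 21y4 - 25y5

Subject to:
  4y1 + 2y2 + y3 + y4 + 2y5 ≥ 1
  5y1 + 5y2 + 2y3 + 4y4 + 3y5 ≥ 3
  y1, y2, y3, y4, y5 ≥ 0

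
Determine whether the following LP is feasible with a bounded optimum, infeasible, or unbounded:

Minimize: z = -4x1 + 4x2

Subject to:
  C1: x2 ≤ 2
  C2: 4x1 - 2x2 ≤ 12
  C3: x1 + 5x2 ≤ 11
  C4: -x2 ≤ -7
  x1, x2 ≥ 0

Infeasible (no feasible solution exists)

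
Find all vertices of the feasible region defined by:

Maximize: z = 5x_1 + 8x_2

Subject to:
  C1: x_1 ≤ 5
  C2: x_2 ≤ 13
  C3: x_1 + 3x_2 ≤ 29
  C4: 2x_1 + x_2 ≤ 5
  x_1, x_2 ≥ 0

(0, 0), (2.5, 0), (0, 5)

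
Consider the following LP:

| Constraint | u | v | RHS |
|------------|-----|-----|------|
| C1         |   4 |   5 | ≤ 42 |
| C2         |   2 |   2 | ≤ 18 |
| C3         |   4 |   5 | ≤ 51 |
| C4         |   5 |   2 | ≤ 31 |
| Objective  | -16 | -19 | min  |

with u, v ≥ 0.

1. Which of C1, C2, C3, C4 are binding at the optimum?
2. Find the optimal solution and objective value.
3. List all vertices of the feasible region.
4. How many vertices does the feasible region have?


1. C1, C2
2. u = 3, v = 6, z = -162
3. (0, 0), (6.2, 0), (4.333, 4.667), (3, 6), (0, 8.4)
4. 5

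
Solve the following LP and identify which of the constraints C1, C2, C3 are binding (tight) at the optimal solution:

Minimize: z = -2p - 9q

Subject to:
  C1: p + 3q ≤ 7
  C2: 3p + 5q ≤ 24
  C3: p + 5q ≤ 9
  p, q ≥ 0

At p = 4, q = 1, compute slack b - a·x for each constraint:
  C1: 7 − 7 = 0  (binding)
  C2: 24 − 17 = 7  (slack)
  C3: 9 − 9 = 0  (binding)

Optimal: p = 4, q = 1
Binding: C1, C3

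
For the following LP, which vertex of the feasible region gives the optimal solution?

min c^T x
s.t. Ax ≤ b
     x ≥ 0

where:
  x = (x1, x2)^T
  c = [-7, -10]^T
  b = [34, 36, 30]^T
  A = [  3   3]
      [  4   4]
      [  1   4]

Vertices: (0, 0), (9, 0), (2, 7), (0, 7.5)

Evaluate the objective at each vertex of the feasible region:
  z(0, 0) = 0
  z(9, 0) = -63
  z(2, 7) = -84  ←
  z(0, 7.5) = -75
The minimum is at x1 = 2, x2 = 7.

(2, 7)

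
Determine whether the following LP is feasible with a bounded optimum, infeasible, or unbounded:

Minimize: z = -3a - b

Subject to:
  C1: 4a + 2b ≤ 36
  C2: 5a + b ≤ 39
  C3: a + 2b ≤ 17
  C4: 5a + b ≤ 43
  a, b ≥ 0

Feasible with a bounded optimal solution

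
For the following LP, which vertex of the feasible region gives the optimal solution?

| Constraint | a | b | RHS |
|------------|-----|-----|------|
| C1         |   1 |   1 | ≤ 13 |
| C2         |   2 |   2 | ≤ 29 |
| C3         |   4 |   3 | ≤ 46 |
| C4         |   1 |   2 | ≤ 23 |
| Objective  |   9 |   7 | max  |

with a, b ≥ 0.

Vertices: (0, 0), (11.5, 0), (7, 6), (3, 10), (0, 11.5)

Evaluate the objective at each vertex of the feasible region:
  z(0, 0) = 0
  z(11.5, 0) = 103.5
  z(7, 6) = 105  ←
  z(3, 10) = 97
  z(0, 11.5) = 80.5
The maximum is at a = 7, b = 6.

(7, 6)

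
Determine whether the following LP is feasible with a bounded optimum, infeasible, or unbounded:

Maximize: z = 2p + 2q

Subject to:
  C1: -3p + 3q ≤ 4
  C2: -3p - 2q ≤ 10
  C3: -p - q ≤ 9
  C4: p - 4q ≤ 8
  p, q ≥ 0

Unbounded (objective can increase without bound)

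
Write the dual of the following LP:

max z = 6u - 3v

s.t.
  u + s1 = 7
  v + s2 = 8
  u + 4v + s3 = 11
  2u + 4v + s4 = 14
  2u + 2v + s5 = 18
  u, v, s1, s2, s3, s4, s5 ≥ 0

Primal max cᵀx s.t. Ax ≤ b, x ≥ 0  →  Dual min bᵀy s.t. Aᵀy ≥ c, y ≥ 0.

Minimize: z = 7y1 + 8y2 + 11y3 + 14y4 + 18y5

Subject to:
  y1 + y3 + 2y4 + 2y5 ≥ 6
  y2 + 4y3 + 4y4 + 2y5 ≥ -3
  y1, y2, y3, y4, y5 ≥ 0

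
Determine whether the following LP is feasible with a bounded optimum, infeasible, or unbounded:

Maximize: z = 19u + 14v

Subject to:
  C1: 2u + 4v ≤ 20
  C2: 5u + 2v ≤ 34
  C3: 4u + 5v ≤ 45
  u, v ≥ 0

Feasible with a bounded optimal solution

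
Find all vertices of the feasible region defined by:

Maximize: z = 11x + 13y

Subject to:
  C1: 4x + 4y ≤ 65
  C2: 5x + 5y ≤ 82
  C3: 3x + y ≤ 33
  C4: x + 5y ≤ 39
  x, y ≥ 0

(0, 0), (11, 0), (9, 6), (0, 7.8)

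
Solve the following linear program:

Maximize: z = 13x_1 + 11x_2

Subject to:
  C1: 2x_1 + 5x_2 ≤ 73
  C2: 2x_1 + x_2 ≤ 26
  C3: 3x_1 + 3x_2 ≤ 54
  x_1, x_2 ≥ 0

Evaluate the objective at each vertex of the feasible region:
  z(0, 0) = 0
  z(13, 0) = 169
  z(8, 10) = 214  ←
  z(5.667, 12.33) = 209.3
  z(0, 14.6) = 160.6
The maximum is at x_1 = 8, x_2 = 10.

x_1 = 8, x_2 = 10, z = 214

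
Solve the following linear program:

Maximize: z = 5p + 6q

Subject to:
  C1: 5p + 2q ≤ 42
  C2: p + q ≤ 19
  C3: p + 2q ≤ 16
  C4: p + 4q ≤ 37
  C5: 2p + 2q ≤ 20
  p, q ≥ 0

Evaluate the objective at each vertex of the feasible region:
  z(0, 0) = 0
  z(8.4, 0) = 42
  z(7.333, 2.667) = 52.67
  z(4, 6) = 56  ←
  z(0, 8) = 48
The maximum is at p = 4, q = 6.

p = 4, q = 6, z = 56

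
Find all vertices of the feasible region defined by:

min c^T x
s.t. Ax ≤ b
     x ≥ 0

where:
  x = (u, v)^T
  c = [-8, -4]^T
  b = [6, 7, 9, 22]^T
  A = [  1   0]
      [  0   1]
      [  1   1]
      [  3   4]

(0, 0), (6, 0), (6, 1), (0, 5.5)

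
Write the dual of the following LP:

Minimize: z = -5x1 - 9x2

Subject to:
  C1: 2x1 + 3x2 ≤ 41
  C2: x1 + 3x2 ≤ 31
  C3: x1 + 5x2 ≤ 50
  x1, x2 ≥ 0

Primal min cᵀx s.t. Ax ≤ b, x ≥ 0  →  Dual max −bᵀy s.t. Aᵀy ≥ −c, y ≥ 0.

Maximize: z = -41y1 - 31y2 - 50y3

Subject to:
  2y1 + y2 + y3 ≥ 5
  3y1 + 3y2 + 5y3 ≥ 9
  y1, y2, y3 ≥ 0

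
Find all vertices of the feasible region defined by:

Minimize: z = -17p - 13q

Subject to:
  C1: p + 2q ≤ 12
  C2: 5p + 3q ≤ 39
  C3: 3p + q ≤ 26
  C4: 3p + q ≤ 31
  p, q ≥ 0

(0, 0), (7.8, 0), (6, 3), (0, 6)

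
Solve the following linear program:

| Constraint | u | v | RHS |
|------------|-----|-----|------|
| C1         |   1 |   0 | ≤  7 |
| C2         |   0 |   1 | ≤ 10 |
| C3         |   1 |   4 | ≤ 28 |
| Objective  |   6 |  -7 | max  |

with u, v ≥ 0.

Evaluate the objective at each vertex of the feasible region:
  z(0, 0) = 0
  z(7, 0) = 42  ←
  z(7, 5.25) = 5.25
  z(0, 7) = -49
The maximum is at u = 7, v = 0.

u = 7, v = 0, z = 42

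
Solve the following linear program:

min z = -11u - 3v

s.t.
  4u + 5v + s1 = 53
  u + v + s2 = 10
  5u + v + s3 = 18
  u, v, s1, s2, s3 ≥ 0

Evaluate the objective at each vertex of the feasible region:
  z(0, 0) = 0
  z(3.6, 0) = -39.6
  z(2, 8) = -46  ←
  z(0, 10) = -30
The minimum is at u = 2, v = 8.

u = 2, v = 8, z = -46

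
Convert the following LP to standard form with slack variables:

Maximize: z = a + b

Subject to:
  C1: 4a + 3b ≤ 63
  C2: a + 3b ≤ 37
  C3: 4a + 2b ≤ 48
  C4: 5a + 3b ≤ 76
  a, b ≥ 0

max z = a + b

s.t.
  4a + 3b + s1 = 63
  a + 3b + s2 = 37
  4a + 2b + s3 = 48
  5a + 3b + s4 = 76
  a, b, s1, s2, s3, s4 ≥ 0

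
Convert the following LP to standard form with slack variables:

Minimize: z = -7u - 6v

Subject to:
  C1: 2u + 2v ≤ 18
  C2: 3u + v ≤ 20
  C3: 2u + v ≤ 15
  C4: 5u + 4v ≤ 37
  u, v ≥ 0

min z = -7u - 6v

s.t.
  2u + 2v + s1 = 18
  3u + v + s2 = 20
  2u + v + s3 = 15
  5u + 4v + s4 = 37
  u, v, s1, s2, s3, s4 ≥ 0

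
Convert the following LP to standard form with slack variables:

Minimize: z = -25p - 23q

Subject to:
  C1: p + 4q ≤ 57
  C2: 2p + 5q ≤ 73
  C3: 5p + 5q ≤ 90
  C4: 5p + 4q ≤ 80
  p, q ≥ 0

min z = -25p - 23q

s.t.
  p + 4q + s1 = 57
  2p + 5q + s2 = 73
  5p + 5q + s3 = 90
  5p + 4q + s4 = 80
  p, q, s1, s2, s3, s4 ≥ 0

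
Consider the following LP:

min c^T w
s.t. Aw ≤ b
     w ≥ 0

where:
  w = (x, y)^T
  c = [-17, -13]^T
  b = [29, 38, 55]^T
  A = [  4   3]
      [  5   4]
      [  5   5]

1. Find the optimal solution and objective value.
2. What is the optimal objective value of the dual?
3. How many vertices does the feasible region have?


1. x = 2, y = 7, z = -125
2. -125
3. 4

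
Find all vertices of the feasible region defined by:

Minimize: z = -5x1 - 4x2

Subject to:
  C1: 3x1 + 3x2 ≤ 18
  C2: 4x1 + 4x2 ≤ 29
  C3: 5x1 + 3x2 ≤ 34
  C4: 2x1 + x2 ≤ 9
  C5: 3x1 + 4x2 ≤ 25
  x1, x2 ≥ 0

(0, 0), (4.5, 0), (3, 3), (0, 6)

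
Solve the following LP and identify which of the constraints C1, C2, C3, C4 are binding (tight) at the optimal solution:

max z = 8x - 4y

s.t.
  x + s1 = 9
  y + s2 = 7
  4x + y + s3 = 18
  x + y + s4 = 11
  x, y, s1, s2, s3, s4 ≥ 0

At x = 4.5, y = 0, compute slack b - a·x for each constraint:
  C1: 9 − 4.5 = 4.5  (slack)
  C2: 7 − 0 = 7  (slack)
  C3: 18 − 18 = 0  (binding)
  C4: 11 − 4.5 = 6.5  (slack)

Optimal: x = 4.5, y = 0
Binding: C3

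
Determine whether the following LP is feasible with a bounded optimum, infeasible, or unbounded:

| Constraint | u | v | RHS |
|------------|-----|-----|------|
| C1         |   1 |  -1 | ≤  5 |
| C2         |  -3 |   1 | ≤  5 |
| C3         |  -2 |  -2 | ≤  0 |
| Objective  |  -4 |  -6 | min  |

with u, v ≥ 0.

Unbounded (objective can decrease without bound)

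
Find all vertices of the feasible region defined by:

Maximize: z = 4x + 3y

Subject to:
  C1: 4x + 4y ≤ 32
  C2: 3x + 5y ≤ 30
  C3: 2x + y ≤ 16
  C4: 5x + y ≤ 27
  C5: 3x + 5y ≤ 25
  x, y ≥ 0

(0, 0), (5.4, 0), (5, 2), (0, 5)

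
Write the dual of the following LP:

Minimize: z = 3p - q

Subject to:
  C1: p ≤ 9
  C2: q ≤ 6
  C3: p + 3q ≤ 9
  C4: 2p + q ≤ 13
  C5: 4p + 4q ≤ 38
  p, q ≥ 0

Primal min cᵀx s.t. Ax ≤ b, x ≥ 0  →  Dual max −bᵀy s.t. Aᵀy ≥ −c, y ≥ 0.

Maximize: z = -9y1 - 6y2 - 9y3 - 13y4 - 38y5

Subject to:
  y1 + y3 + 2y4 + 4y5 ≥ -3
  y2 + 3y3 + y4 + 4y5 ≥ 1
  y1, y2, y3, y4, y5 ≥ 0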